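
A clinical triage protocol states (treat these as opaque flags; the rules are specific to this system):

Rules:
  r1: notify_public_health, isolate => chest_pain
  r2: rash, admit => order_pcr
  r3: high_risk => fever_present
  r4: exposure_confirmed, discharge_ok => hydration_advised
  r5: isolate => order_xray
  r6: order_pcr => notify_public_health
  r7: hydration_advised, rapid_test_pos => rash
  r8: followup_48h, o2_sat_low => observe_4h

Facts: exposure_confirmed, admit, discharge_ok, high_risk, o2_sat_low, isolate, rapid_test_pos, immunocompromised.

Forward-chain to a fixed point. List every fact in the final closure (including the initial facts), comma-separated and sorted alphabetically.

[1] r3 [high_risk => fever_present]; r4 [exposure_confirmed, discharge_ok => hydration_advised]; r5 [isolate => order_xray]. ⇒ new: fever_present, hydration_advised, order_xray.
[2] r7 [hydration_advised, rapid_test_pos => rash]. ⇒ new: rash.
[3] r2 [rash, admit => order_pcr]. ⇒ new: order_pcr.
[4] r6 [order_pcr => notify_public_health]. ⇒ new: notify_public_health.
[5] r1 [notify_public_health, isolate => chest_pain]. ⇒ new: chest_pain.

admit, chest_pain, discharge_ok, exposure_confirmed, fever_present, high_risk, hydration_advised, immunocompromised, isolate, notify_public_health, o2_sat_low, order_pcr, order_xray, rapid_test_pos, rash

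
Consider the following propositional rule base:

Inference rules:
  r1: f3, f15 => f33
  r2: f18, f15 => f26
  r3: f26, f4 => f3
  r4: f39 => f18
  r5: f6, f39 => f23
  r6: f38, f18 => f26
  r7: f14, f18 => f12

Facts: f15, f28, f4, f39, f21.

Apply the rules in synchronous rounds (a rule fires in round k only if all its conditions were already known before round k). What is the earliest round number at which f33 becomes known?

Round 1: r4 [f39 => f18]. Adds f18.
Round 2: r2 [f18, f15 => f26]. Adds f26.
Round 3: r3 [f26, f4 => f3]. Adds f3.
Round 4: r1 [f3, f15 => f33]. Adds f33.
f33 first appears in round 4.

4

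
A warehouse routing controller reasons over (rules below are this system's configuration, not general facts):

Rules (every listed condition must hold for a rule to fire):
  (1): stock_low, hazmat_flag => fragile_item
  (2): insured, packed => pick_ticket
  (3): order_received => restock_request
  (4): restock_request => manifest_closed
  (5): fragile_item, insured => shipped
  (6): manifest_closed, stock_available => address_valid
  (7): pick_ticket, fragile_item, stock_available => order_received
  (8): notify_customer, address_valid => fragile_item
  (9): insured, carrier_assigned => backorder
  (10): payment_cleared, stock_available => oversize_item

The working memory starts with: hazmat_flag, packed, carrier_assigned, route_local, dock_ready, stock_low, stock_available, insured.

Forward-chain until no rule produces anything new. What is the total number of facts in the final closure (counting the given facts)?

[1] (1) [stock_low, hazmat_flag => fragile_item]; (2) [insured, packed => pick_ticket]; (9) [insured, carrier_assigned => backorder]. ⇒ new: fragile_item, pick_ticket, backorder.
[2] (5) [fragile_item, insured => shipped]; (7) [pick_ticket, fragile_item, stock_available => order_received]. ⇒ new: shipped, order_received.
[3] (3) [order_received => restock_request]. ⇒ new: restock_request.
[4] (4) [restock_request => manifest_closed]. ⇒ new: manifest_closed.
[5] (6) [manifest_closed, stock_available => address_valid]. ⇒ new: address_valid.
Closure: {address_valid, backorder, carrier_assigned, dock_ready, fragile_item, hazmat_flag, insured, manifest_closed, order_received, packed, pick_ticket, restock_request, route_local, shipped, stock_available, stock_low} — 16 facts.

16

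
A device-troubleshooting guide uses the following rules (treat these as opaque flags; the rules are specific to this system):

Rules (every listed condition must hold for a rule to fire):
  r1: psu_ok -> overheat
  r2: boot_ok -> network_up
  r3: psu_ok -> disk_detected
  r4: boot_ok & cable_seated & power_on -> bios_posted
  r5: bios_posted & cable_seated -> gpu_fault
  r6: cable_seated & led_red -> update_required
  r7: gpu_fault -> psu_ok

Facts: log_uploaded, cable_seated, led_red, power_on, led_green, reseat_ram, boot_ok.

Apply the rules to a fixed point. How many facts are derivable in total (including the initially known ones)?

[1] r2 [boot_ok -> network_up]; r4 [boot_ok & cable_seated & power_on -> bios_posted]; r6 [cable_seated & led_red -> update_required]. ⇒ new: network_up, bios_posted, update_required.
[2] r5 [bios_posted & cable_seated -> gpu_fault]. ⇒ new: gpu_fault.
[3] r7 [gpu_fault -> psu_ok]. ⇒ new: psu_ok.
[4] r1 [psu_ok -> overheat]; r3 [psu_ok -> disk_detected]. ⇒ new: overheat, disk_detected.
Closure: {bios_posted, boot_ok, cable_seated, disk_detected, gpu_fault, led_green, led_red, log_uploaded, network_up, overheat, power_on, psu_ok, reseat_ram, update_required} — 14 facts.

14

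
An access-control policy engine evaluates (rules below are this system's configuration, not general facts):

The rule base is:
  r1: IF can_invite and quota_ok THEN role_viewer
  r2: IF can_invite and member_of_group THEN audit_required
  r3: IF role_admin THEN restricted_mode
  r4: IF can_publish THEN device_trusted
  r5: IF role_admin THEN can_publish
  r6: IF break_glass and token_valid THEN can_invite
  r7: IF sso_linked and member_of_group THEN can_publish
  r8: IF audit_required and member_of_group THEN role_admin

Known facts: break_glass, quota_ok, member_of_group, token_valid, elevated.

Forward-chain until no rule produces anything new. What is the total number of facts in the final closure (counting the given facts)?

12

[1] r6 [IF break_glass and token_valid THEN can_invite]. ⇒ new: can_invite.
[2] r1 [IF can_invite and quota_ok THEN role_viewer]; r2 [IF can_invite and member_of_group THEN audit_required]. ⇒ new: role_viewer, audit_required.
[3] r8 [IF audit_required and member_of_group THEN role_admin]. ⇒ new: role_admin.
[4] r3 [IF role_admin THEN restricted_mode]; r5 [IF role_admin THEN can_publish]. ⇒ new: restricted_mode, can_publish.
[5] r4 [IF can_publish THEN device_trusted]. ⇒ new: device_trusted.
Closure: {audit_required, break_glass, can_invite, can_publish, device_trusted, elevated, member_of_group, quota_ok, restricted_mode, role_admin, role_viewer, token_valid} — 12 facts.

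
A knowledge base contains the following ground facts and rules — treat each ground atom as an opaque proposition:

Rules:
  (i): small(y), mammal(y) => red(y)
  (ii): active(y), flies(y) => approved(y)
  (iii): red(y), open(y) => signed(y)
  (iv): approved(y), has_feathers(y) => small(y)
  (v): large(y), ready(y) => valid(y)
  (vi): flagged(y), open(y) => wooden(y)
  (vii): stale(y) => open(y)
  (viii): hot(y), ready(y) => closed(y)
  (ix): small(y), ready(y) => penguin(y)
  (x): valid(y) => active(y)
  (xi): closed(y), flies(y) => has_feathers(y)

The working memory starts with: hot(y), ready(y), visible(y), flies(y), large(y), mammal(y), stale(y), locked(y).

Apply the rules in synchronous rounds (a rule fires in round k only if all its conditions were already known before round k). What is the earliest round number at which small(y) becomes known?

[1] (v) [large(y), ready(y) => valid(y)]; (vii) [stale(y) => open(y)]; (viii) [hot(y), ready(y) => closed(y)]. ⇒ new: valid(y), open(y), closed(y).
[2] (x) [valid(y) => active(y)]; (xi) [closed(y), flies(y) => has_feathers(y)]. ⇒ new: active(y), has_feathers(y).
[3] (ii) [active(y), flies(y) => approved(y)]. ⇒ new: approved(y).
[4] (iv) [approved(y), has_feathers(y) => small(y)]. ⇒ new: small(y).
small(y) first appears in round 4.

4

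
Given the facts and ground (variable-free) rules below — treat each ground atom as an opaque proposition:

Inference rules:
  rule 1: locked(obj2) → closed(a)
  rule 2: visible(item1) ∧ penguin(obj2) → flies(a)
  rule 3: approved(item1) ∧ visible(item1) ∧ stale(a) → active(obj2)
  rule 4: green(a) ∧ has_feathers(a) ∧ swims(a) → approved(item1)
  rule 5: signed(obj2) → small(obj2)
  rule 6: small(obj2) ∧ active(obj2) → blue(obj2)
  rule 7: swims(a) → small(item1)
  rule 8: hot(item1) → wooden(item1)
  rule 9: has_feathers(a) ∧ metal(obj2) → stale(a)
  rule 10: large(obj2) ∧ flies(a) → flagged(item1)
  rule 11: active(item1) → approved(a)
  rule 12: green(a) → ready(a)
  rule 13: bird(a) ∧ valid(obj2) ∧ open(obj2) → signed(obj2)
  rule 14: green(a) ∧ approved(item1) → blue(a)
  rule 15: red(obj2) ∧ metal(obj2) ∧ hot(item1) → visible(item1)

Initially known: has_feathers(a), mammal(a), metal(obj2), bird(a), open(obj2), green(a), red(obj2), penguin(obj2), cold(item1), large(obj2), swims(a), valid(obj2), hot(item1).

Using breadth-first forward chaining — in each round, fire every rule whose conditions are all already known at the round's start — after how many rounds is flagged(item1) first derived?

3

Round 1 fires rule 4, rule 7, rule 8, rule 9, rule 12, rule 13, rule 15, giving approved(item1), small(item1), wooden(item1), stale(a), ready(a), signed(obj2), visible(item1).
Round 2 fires rule 2, rule 3, rule 5, rule 14, giving flies(a), active(obj2), small(obj2), blue(a).
Round 3 fires rule 6, rule 10, giving blue(obj2), flagged(item1).
flagged(item1) first appears in round 3.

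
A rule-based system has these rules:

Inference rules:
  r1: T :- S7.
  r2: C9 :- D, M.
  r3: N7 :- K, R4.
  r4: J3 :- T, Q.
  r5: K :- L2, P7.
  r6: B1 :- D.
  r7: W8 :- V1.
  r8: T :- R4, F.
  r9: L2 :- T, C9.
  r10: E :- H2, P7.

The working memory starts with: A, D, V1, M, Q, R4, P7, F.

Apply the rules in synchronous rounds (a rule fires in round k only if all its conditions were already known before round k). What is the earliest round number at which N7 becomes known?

4

Round 1: r2 [C9 :- D, M.]; r6 [B1 :- D.]; r7 [W8 :- V1.]; r8 [T :- R4, F.]. New: C9, B1, W8, T.
Round 2: r4 [J3 :- T, Q.]; r9 [L2 :- T, C9.]. New: J3, L2.
Round 3: r5 [K :- L2, P7.]. New: K.
Round 4: r3 [N7 :- K, R4.]. New: N7.
N7 first appears in round 4.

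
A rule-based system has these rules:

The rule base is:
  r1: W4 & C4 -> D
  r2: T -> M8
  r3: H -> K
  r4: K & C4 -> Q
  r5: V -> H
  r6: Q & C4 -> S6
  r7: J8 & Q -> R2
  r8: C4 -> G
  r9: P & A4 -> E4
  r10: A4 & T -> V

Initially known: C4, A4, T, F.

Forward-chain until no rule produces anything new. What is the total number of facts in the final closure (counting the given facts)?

11

Round 1 — r2, r8, r10, derive M8, G, V.
Round 2 — r5, derive H.
Round 3 — r3, derive K.
Round 4 — r4, derive Q.
Round 5 — r6, derive S6.
Closure: {A4, C4, F, G, H, K, M8, Q, S6, T, V} — 11 facts.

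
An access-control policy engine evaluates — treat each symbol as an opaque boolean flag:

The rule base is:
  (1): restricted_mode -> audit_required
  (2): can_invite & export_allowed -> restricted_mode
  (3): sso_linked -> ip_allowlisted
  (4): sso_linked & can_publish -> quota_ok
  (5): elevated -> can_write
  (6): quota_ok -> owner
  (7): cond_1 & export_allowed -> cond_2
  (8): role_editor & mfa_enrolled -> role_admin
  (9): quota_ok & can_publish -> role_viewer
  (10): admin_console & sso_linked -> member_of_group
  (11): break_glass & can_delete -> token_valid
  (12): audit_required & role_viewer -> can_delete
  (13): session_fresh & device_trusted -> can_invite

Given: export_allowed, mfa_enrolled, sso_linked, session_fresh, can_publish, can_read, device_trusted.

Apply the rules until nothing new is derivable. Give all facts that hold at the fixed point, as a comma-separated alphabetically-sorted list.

Round 1 — (3), (4), (13), derive ip_allowlisted, quota_ok, can_invite.
Round 2 — (2), (6), (9), derive restricted_mode, owner, role_viewer.
Round 3 — (1), derive audit_required.
Round 4 — (12), derive can_delete.

audit_required, can_delete, can_invite, can_publish, can_read, device_trusted, export_allowed, ip_allowlisted, mfa_enrolled, owner, quota_ok, restricted_mode, role_viewer, session_fresh, sso_linked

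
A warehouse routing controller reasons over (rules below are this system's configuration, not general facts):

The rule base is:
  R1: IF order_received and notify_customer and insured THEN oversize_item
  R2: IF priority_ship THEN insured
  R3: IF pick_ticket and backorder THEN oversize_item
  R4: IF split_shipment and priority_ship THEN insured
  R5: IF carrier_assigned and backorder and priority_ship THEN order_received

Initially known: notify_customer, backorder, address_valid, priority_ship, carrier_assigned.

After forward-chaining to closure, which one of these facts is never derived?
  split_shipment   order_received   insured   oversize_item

Round 1 fires R2, R5, giving insured, order_received.
Round 2 fires R1, giving oversize_item.
Derived: insured (round 1), oversize_item (round 2), order_received (round 1). split_shipment never appears in any round.

split_shipment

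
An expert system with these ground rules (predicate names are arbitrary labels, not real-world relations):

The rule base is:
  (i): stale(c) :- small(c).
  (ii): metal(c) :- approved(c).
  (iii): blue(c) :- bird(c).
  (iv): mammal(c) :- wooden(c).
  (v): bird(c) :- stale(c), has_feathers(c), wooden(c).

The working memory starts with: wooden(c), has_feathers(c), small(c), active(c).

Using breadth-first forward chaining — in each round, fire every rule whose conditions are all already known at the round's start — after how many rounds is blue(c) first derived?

3

Round 1 fires (i), (iv), giving stale(c), mammal(c).
Round 2 fires (v), giving bird(c).
Round 3 fires (iii), giving blue(c).
blue(c) first appears in round 3.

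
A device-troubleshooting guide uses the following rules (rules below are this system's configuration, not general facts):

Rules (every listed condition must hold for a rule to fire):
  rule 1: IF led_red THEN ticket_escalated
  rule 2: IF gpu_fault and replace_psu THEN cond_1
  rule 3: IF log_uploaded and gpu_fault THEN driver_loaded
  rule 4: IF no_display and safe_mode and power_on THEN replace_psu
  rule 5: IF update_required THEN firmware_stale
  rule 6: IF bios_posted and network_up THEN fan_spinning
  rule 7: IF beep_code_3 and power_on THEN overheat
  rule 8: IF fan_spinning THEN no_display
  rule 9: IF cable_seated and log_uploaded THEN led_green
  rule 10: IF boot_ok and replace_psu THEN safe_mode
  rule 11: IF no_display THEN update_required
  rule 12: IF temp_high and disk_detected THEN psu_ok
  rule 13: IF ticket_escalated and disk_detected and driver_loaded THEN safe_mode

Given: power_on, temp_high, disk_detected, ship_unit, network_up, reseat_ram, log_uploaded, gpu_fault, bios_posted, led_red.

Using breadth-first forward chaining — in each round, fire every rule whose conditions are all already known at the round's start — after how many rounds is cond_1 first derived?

4

[1] rule 1 [IF led_red THEN ticket_escalated]; rule 3 [IF log_uploaded and gpu_fault THEN driver_loaded]; rule 6 [IF bios_posted and network_up THEN fan_spinning]; rule 12 [IF temp_high and disk_detected THEN psu_ok]. ⇒ new: ticket_escalated, driver_loaded, fan_spinning, psu_ok.
[2] rule 8 [IF fan_spinning THEN no_display]; rule 13 [IF ticket_escalated and disk_detected and driver_loaded THEN safe_mode]. ⇒ new: no_display, safe_mode.
[3] rule 4 [IF no_display and safe_mode and power_on THEN replace_psu]; rule 11 [IF no_display THEN update_required]. ⇒ new: replace_psu, update_required.
[4] rule 2 [IF gpu_fault and replace_psu THEN cond_1]; rule 5 [IF update_required THEN firmware_stale]. ⇒ new: cond_1, firmware_stale.
cond_1 first appears in round 4.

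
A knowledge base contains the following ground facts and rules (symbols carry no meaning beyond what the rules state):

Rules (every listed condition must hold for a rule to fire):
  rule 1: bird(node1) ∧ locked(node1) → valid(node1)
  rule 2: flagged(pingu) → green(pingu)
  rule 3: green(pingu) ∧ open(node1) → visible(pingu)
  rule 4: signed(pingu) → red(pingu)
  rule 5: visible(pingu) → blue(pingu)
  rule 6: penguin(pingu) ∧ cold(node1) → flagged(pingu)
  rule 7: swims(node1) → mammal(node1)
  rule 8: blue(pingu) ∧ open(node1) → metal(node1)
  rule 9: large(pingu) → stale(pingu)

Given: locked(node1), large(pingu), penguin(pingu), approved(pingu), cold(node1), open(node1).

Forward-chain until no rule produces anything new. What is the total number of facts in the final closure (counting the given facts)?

Round 1 fires rule 6, rule 9, giving flagged(pingu), stale(pingu).
Round 2 fires rule 2, giving green(pingu).
Round 3 fires rule 3, giving visible(pingu).
Round 4 fires rule 5, giving blue(pingu).
Round 5 fires rule 8, giving metal(node1).
Closure: {approved(pingu), blue(pingu), cold(node1), flagged(pingu), green(pingu), large(pingu), locked(node1), metal(node1), open(node1), penguin(pingu), stale(pingu), visible(pingu)} — 12 facts.

12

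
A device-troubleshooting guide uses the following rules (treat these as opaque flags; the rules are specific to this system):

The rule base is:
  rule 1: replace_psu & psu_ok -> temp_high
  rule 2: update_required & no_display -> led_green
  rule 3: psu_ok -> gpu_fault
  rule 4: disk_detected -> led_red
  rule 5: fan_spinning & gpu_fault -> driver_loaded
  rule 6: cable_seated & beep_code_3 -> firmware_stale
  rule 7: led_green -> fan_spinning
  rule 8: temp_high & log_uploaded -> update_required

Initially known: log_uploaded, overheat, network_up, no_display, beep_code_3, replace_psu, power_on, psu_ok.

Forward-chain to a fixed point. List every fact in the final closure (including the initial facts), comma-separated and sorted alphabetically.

[1] rule 1 [replace_psu & psu_ok -> temp_high]; rule 3 [psu_ok -> gpu_fault]. ⇒ new: temp_high, gpu_fault.
[2] rule 8 [temp_high & log_uploaded -> update_required]. ⇒ new: update_required.
[3] rule 2 [update_required & no_display -> led_green]. ⇒ new: led_green.
[4] rule 7 [led_green -> fan_spinning]. ⇒ new: fan_spinning.
[5] rule 5 [fan_spinning & gpu_fault -> driver_loaded]. ⇒ new: driver_loaded.

beep_code_3, driver_loaded, fan_spinning, gpu_fault, led_green, log_uploaded, network_up, no_display, overheat, power_on, psu_ok, replace_psu, temp_high, update_required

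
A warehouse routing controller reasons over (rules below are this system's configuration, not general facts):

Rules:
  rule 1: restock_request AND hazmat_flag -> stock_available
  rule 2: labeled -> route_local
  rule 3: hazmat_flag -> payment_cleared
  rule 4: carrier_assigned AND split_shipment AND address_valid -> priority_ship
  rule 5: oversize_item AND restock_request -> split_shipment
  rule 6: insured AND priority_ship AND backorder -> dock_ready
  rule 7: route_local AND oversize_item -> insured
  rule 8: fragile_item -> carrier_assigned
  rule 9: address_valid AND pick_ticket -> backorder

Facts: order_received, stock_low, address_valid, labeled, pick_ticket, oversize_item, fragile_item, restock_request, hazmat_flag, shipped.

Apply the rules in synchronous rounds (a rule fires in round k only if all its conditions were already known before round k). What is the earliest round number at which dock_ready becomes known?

Round 1: rule 1 [restock_request AND hazmat_flag -> stock_available]; rule 2 [labeled -> route_local]; rule 3 [hazmat_flag -> payment_cleared]; rule 5 [oversize_item AND restock_request -> split_shipment]; rule 8 [fragile_item -> carrier_assigned]; rule 9 [address_valid AND pick_ticket -> backorder]. New: stock_available, route_local, payment_cleared, split_shipment, carrier_assigned, backorder.
Round 2: rule 4 [carrier_assigned AND split_shipment AND address_valid -> priority_ship]; rule 7 [route_local AND oversize_item -> insured]. New: priority_ship, insured.
Round 3: rule 6 [insured AND priority_ship AND backorder -> dock_ready]. New: dock_ready.
dock_ready first appears in round 3.

3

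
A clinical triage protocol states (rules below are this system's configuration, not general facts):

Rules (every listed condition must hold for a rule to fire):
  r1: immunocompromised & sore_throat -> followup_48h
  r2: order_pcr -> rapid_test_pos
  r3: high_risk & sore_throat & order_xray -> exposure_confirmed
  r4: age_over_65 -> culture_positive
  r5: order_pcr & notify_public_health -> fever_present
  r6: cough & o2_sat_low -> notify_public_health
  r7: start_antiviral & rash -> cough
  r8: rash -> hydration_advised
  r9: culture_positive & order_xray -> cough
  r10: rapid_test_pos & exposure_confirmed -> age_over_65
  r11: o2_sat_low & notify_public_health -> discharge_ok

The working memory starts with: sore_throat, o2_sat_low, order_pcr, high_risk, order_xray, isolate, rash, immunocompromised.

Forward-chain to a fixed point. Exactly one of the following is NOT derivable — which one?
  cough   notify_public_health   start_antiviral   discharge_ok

start_antiviral

Round 1 — r1, r2, r3, r8, derive followup_48h, rapid_test_pos, exposure_confirmed, hydration_advised.
Round 2 — r10, derive age_over_65.
Round 3 — r4, derive culture_positive.
Round 4 — r9, derive cough.
Round 5 — r6, derive notify_public_health.
Round 6 — r5, r11, derive fever_present, discharge_ok.
Derived: notify_public_health (round 5), cough (round 4), discharge_ok (round 6). start_antiviral never appears in any round.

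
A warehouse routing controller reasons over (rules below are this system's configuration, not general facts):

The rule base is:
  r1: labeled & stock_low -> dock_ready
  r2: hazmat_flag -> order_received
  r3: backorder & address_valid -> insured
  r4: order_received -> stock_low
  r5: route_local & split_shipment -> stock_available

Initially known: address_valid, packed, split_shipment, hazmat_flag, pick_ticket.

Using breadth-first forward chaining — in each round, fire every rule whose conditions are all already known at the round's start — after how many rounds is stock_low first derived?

2

Round 1 — r2, derive order_received.
Round 2 — r4, derive stock_low.
stock_low first appears in round 2.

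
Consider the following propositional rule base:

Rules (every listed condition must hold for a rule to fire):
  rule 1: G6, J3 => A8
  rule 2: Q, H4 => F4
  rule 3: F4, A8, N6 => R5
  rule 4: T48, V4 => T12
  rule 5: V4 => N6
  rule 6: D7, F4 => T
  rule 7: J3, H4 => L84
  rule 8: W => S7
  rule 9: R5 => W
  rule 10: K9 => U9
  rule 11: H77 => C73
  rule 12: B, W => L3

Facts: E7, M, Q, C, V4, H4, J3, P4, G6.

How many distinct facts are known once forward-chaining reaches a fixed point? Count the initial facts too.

Round 1: rule 1 [G6, J3 => A8]; rule 2 [Q, H4 => F4]; rule 5 [V4 => N6]; rule 7 [J3, H4 => L84]. Adds A8, F4, N6, L84.
Round 2: rule 3 [F4, A8, N6 => R5]. Adds R5.
Round 3: rule 9 [R5 => W]. Adds W.
Round 4: rule 8 [W => S7]. Adds S7.
Closure: {A8, C, E7, F4, G6, H4, J3, L84, M, N6, P4, Q, R5, S7, V4, W} — 16 facts.

16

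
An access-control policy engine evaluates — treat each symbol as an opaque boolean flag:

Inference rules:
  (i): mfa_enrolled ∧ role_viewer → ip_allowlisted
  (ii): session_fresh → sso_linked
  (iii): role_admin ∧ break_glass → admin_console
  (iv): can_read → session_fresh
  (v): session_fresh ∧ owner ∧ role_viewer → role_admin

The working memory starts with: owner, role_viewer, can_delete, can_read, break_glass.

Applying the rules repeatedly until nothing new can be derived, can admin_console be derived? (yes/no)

yes

Round 1: (iv) [can_read → session_fresh]. Adds session_fresh.
Round 2: (ii) [session_fresh → sso_linked]; (v) [session_fresh ∧ owner ∧ role_viewer → role_admin]. Adds sso_linked, role_admin.
Round 3: (iii) [role_admin ∧ break_glass → admin_console]. Adds admin_console.
admin_console appears in round 3, so it is derivable.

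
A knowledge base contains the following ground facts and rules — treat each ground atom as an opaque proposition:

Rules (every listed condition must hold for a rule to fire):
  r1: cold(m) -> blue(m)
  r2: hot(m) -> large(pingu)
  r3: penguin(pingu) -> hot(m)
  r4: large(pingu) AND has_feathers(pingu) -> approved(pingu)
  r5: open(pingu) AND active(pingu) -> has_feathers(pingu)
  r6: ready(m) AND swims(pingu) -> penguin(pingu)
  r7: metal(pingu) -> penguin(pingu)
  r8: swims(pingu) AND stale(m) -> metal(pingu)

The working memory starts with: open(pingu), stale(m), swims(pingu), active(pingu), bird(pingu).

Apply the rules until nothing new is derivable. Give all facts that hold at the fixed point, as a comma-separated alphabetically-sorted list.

active(pingu), approved(pingu), bird(pingu), has_feathers(pingu), hot(m), large(pingu), metal(pingu), open(pingu), penguin(pingu), stale(m), swims(pingu)

Round 1 fires r5, r8, giving has_feathers(pingu), metal(pingu).
Round 2 fires r7, giving penguin(pingu).
Round 3 fires r3, giving hot(m).
Round 4 fires r2, giving large(pingu).
Round 5 fires r4, giving approved(pingu).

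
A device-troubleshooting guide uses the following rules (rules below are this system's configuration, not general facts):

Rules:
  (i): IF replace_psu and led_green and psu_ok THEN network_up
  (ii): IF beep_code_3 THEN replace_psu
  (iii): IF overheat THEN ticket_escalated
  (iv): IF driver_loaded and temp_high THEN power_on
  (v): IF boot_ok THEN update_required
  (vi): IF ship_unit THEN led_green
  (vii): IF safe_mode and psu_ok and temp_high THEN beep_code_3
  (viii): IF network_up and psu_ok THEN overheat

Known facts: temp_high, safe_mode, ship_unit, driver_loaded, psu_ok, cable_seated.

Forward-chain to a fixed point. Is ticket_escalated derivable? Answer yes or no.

Round 1: (iv) [IF driver_loaded and temp_high THEN power_on]; (vi) [IF ship_unit THEN led_green]; (vii) [IF safe_mode and psu_ok and temp_high THEN beep_code_3]. New: power_on, led_green, beep_code_3.
Round 2: (ii) [IF beep_code_3 THEN replace_psu]. New: replace_psu.
Round 3: (i) [IF replace_psu and led_green and psu_ok THEN network_up]. New: network_up.
Round 4: (viii) [IF network_up and psu_ok THEN overheat]. New: overheat.
Round 5: (iii) [IF overheat THEN ticket_escalated]. New: ticket_escalated.
ticket_escalated appears in round 5, so it is derivable.

yes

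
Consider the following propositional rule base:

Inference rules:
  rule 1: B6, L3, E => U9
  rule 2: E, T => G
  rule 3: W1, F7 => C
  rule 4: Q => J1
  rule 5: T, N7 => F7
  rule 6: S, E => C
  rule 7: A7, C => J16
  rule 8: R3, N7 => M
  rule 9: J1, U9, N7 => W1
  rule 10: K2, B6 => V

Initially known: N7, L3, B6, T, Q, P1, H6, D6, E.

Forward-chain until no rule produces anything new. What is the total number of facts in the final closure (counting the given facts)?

15

[1] rule 1 [B6, L3, E => U9]; rule 2 [E, T => G]; rule 4 [Q => J1]; rule 5 [T, N7 => F7]. ⇒ new: U9, G, J1, F7.
[2] rule 9 [J1, U9, N7 => W1]. ⇒ new: W1.
[3] rule 3 [W1, F7 => C]. ⇒ new: C.
Closure: {B6, C, D6, E, F7, G, H6, J1, L3, N7, P1, Q, T, U9, W1} — 15 facts.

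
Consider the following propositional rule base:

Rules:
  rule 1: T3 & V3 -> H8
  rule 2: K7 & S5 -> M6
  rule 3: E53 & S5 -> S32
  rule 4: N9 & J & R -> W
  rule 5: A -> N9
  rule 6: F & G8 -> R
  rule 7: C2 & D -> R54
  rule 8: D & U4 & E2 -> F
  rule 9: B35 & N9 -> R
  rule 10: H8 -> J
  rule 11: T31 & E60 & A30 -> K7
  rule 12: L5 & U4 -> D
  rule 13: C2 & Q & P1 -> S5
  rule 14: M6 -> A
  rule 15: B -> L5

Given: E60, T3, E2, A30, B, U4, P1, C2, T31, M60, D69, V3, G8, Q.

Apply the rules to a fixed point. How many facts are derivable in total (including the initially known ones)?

Round 1 — rule 1, rule 11, rule 13, rule 15, derive H8, K7, S5, L5.
Round 2 — rule 2, rule 10, rule 12, derive M6, J, D.
Round 3 — rule 7, rule 8, rule 14, derive R54, F, A.
Round 4 — rule 5, rule 6, derive N9, R.
Round 5 — rule 4, derive W.
Closure: {A, A30, B, C2, D, D69, E2, E60, F, G8, H8, J, K7, L5, M6, M60, N9, P1, Q, R, R54, S5, T3, T31, U4, V3, W} — 27 facts.

27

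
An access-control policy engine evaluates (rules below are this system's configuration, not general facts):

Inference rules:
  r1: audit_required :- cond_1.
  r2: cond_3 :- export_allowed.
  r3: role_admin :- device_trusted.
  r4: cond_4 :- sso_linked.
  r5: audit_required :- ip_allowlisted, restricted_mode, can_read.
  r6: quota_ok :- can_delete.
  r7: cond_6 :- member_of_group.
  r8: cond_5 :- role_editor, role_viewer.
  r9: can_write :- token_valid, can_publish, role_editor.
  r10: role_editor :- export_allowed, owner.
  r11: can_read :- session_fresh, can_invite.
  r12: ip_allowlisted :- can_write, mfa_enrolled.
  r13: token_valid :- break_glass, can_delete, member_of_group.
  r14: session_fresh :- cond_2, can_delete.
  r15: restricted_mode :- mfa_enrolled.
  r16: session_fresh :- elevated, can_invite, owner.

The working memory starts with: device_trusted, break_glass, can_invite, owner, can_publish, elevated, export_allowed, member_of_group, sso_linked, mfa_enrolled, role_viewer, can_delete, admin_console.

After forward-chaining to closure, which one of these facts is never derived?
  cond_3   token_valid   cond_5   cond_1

cond_1

Round 1: r2 [cond_3 :- export_allowed.]; r3 [role_admin :- device_trusted.]; r4 [cond_4 :- sso_linked.]; r6 [quota_ok :- can_delete.]; r7 [cond_6 :- member_of_group.]; r10 [role_editor :- export_allowed, owner.]; r13 [token_valid :- break_glass, can_delete, member_of_group.]; r15 [restricted_mode :- mfa_enrolled.]; r16 [session_fresh :- elevated, can_invite, owner.]. Adds cond_3, role_admin, cond_4, quota_ok, cond_6, role_editor, token_valid, restricted_mode, session_fresh.
Round 2: r8 [cond_5 :- role_editor, role_viewer.]; r9 [can_write :- token_valid, can_publish, role_editor.]; r11 [can_read :- session_fresh, can_invite.]. Adds cond_5, can_write, can_read.
Round 3: r12 [ip_allowlisted :- can_write, mfa_enrolled.]. Adds ip_allowlisted.
Round 4: r5 [audit_required :- ip_allowlisted, restricted_mode, can_read.]. Adds audit_required.
Derived: cond_3 (round 1), token_valid (round 1), cond_5 (round 2). cond_1 never appears in any round.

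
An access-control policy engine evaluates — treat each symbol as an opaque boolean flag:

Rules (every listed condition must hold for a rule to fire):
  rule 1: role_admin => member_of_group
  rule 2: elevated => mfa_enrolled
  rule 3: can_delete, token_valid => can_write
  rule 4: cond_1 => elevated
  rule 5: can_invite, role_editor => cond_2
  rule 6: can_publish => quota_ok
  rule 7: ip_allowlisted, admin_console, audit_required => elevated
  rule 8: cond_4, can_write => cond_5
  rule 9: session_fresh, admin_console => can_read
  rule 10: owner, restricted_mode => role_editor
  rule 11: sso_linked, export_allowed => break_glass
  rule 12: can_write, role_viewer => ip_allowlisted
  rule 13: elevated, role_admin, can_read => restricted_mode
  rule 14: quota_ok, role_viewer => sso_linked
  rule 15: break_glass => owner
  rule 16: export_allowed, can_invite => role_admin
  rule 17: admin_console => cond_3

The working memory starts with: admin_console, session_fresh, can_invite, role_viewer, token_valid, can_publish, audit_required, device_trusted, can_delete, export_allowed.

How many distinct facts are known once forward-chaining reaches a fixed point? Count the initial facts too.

25

Round 1 fires rule 3, rule 6, rule 9, rule 16, rule 17, giving can_write, quota_ok, can_read, role_admin, cond_3.
Round 2 fires rule 1, rule 12, rule 14, giving member_of_group, ip_allowlisted, sso_linked.
Round 3 fires rule 7, rule 11, giving elevated, break_glass.
Round 4 fires rule 2, rule 13, rule 15, giving mfa_enrolled, restricted_mode, owner.
Round 5 fires rule 10, giving role_editor.
Round 6 fires rule 5, giving cond_2.
Closure: {admin_console, audit_required, break_glass, can_delete, can_invite, can_publish, can_read, can_write, cond_2, cond_3, device_trusted, elevated, export_allowed, ip_allowlisted, member_of_group, mfa_enrolled, owner, quota_ok, restricted_mode, role_admin, role_editor, role_viewer, session_fresh, sso_linked, token_valid} — 25 facts.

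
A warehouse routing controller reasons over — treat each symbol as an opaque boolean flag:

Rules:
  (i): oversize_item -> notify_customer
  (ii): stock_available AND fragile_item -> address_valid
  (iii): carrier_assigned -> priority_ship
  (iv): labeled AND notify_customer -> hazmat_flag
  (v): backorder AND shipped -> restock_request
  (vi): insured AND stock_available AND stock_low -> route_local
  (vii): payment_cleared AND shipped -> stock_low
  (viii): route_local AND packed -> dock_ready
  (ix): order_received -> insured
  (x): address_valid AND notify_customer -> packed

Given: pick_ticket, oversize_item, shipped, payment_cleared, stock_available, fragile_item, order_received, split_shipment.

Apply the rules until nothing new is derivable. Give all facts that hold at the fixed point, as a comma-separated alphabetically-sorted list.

[1] (i) [oversize_item -> notify_customer]; (ii) [stock_available AND fragile_item -> address_valid]; (vii) [payment_cleared AND shipped -> stock_low]; (ix) [order_received -> insured]. ⇒ new: notify_customer, address_valid, stock_low, insured.
[2] (vi) [insured AND stock_available AND stock_low -> route_local]; (x) [address_valid AND notify_customer -> packed]. ⇒ new: route_local, packed.
[3] (viii) [route_local AND packed -> dock_ready]. ⇒ new: dock_ready.

address_valid, dock_ready, fragile_item, insured, notify_customer, order_received, oversize_item, packed, payment_cleared, pick_ticket, route_local, shipped, split_shipment, stock_available, stock_low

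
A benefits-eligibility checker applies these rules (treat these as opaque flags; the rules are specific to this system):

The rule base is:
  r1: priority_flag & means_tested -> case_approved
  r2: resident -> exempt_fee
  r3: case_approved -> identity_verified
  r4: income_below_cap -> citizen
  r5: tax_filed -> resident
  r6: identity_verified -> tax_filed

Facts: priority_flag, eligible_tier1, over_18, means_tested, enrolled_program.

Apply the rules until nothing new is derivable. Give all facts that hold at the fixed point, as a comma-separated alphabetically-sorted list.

case_approved, eligible_tier1, enrolled_program, exempt_fee, identity_verified, means_tested, over_18, priority_flag, resident, tax_filed

Round 1 — r1, derive case_approved.
Round 2 — r3, derive identity_verified.
Round 3 — r6, derive tax_filed.
Round 4 — r5, derive resident.
Round 5 — r2, derive exempt_fee.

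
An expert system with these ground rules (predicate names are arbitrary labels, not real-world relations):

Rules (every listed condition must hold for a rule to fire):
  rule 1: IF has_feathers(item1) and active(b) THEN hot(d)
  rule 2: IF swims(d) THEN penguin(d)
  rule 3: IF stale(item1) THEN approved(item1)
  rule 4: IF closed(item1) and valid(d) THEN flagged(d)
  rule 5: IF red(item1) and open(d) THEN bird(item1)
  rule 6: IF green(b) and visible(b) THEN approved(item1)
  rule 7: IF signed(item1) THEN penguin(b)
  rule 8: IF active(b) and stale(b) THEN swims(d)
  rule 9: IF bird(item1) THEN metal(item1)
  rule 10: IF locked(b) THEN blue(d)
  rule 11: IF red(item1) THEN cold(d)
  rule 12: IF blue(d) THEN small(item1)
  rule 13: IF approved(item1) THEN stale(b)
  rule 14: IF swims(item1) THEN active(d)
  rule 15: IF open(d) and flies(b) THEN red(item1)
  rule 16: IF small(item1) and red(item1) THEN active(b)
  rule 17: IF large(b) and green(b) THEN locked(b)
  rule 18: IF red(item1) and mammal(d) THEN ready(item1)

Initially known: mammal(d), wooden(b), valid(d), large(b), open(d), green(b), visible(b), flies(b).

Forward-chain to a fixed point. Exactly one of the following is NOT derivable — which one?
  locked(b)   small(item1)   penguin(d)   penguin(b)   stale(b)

[1] rule 6 [IF green(b) and visible(b) THEN approved(item1)]; rule 15 [IF open(d) and flies(b) THEN red(item1)]; rule 17 [IF large(b) and green(b) THEN locked(b)]. ⇒ new: approved(item1), red(item1), locked(b).
[2] rule 5 [IF red(item1) and open(d) THEN bird(item1)]; rule 10 [IF locked(b) THEN blue(d)]; rule 11 [IF red(item1) THEN cold(d)]; rule 13 [IF approved(item1) THEN stale(b)]; rule 18 [IF red(item1) and mammal(d) THEN ready(item1)]. ⇒ new: bird(item1), blue(d), cold(d), stale(b), ready(item1).
[3] rule 9 [IF bird(item1) THEN metal(item1)]; rule 12 [IF blue(d) THEN small(item1)]. ⇒ new: metal(item1), small(item1).
[4] rule 16 [IF small(item1) and red(item1) THEN active(b)]. ⇒ new: active(b).
[5] rule 8 [IF active(b) and stale(b) THEN swims(d)]. ⇒ new: swims(d).
[6] rule 2 [IF swims(d) THEN penguin(d)]. ⇒ new: penguin(d).
Derived: small(item1) (round 3), locked(b) (round 1), stale(b) (round 2), penguin(d) (round 6). penguin(b) never appears in any round.

penguin(b)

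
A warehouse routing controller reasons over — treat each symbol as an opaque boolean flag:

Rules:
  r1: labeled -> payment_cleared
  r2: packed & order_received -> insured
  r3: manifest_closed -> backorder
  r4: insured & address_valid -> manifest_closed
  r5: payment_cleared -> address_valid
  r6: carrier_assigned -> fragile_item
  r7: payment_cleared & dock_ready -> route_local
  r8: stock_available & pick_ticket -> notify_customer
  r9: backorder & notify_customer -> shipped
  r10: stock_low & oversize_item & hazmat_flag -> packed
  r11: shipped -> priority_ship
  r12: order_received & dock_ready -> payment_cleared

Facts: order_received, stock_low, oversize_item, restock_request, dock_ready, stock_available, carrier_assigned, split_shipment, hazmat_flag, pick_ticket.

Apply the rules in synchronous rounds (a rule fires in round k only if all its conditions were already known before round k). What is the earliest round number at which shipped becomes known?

5

Round 1 — r6, r8, r10, r12, derive fragile_item, notify_customer, packed, payment_cleared.
Round 2 — r2, r5, r7, derive insured, address_valid, route_local.
Round 3 — r4, derive manifest_closed.
Round 4 — r3, derive backorder.
Round 5 — r9, derive shipped.
shipped first appears in round 5.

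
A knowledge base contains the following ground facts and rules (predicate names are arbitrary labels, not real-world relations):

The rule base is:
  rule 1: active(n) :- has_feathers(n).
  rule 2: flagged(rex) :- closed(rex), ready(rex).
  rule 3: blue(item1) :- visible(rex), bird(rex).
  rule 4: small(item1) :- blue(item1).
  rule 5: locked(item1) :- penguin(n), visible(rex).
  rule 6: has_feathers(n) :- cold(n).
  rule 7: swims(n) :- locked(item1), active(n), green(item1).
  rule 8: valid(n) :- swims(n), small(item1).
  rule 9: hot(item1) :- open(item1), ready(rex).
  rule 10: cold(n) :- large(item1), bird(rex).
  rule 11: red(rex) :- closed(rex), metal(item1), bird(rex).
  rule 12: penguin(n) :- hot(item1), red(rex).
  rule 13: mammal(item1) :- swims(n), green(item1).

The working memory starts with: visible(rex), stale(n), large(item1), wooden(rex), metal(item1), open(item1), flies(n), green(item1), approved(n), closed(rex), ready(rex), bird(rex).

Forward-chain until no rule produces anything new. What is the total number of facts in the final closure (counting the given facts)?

Round 1: rule 2 [flagged(rex) :- closed(rex), ready(rex).]; rule 3 [blue(item1) :- visible(rex), bird(rex).]; rule 9 [hot(item1) :- open(item1), ready(rex).]; rule 10 [cold(n) :- large(item1), bird(rex).]; rule 11 [red(rex) :- closed(rex), metal(item1), bird(rex).]. New: flagged(rex), blue(item1), hot(item1), cold(n), red(rex).
Round 2: rule 4 [small(item1) :- blue(item1).]; rule 6 [has_feathers(n) :- cold(n).]; rule 12 [penguin(n) :- hot(item1), red(rex).]. New: small(item1), has_feathers(n), penguin(n).
Round 3: rule 1 [active(n) :- has_feathers(n).]; rule 5 [locked(item1) :- penguin(n), visible(rex).]. New: active(n), locked(item1).
Round 4: rule 7 [swims(n) :- locked(item1), active(n), green(item1).]. New: swims(n).
Round 5: rule 8 [valid(n) :- swims(n), small(item1).]; rule 13 [mammal(item1) :- swims(n), green(item1).]. New: valid(n), mammal(item1).
Closure: {active(n), approved(n), bird(rex), blue(item1), closed(rex), cold(n), flagged(rex), flies(n), green(item1), has_feathers(n), hot(item1), large(item1), locked(item1), mammal(item1), metal(item1), open(item1), penguin(n), ready(rex), red(rex), small(item1), stale(n), swims(n), valid(n), visible(rex), wooden(rex)} — 25 facts.

25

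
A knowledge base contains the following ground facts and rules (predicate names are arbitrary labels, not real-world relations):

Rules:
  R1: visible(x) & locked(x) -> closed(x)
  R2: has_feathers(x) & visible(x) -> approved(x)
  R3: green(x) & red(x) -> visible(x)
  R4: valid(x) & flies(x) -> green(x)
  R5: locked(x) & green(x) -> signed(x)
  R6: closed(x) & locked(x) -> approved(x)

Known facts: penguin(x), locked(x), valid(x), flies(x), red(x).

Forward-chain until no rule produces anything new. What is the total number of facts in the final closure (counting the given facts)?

Round 1: R4 [valid(x) & flies(x) -> green(x)]. New: green(x).
Round 2: R3 [green(x) & red(x) -> visible(x)]; R5 [locked(x) & green(x) -> signed(x)]. New: visible(x), signed(x).
Round 3: R1 [visible(x) & locked(x) -> closed(x)]. New: closed(x).
Round 4: R6 [closed(x) & locked(x) -> approved(x)]. New: approved(x).
Closure: {approved(x), closed(x), flies(x), green(x), locked(x), penguin(x), red(x), signed(x), valid(x), visible(x)} — 10 facts.

10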